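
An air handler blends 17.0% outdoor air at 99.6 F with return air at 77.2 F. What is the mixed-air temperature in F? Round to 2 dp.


T_mix = 77.2 + (17.0/100)*(99.6-77.2) = 81.01 F

81.01 F


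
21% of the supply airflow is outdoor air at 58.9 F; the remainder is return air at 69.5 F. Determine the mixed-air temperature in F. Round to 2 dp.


T_mix = 0.21*58.9 + 0.79*69.5 = 67.27 F

67.27 F


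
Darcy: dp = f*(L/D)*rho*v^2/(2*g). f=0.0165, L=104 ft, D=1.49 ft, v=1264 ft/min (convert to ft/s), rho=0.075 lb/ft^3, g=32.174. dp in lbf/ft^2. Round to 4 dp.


v_fps = 1264/60 = 21.0667 ft/s
dp = 0.0165*(104/1.49)*0.075*21.0667^2/(2*32.174) = 0.5957 lbf/ft^2

0.5957 lbf/ft^2


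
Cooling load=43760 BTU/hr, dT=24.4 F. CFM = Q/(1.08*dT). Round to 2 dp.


CFM = 43760 / (1.08 * 24.4) = 1660.60

1660.60 CFM


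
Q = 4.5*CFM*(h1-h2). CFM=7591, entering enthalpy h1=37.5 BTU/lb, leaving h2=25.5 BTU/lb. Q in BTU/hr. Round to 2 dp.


Q = 4.5 * 7591 * (37.5 - 25.5) = 409914.00 BTU/hr

409914.00 BTU/hr


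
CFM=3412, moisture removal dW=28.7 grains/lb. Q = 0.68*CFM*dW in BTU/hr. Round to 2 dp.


Q = 0.68 * 3412 * 28.7 = 66588.59 BTU/hr

66588.59 BTU/hr


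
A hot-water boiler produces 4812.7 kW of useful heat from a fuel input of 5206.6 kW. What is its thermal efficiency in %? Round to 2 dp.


eta = (4812.7/5206.6)*100 = 92.43 %

92.43 %


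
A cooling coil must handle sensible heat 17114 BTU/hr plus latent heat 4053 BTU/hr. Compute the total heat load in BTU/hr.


Qt = 17114 + 4053 = 21167 BTU/hr

21167 BTU/hr


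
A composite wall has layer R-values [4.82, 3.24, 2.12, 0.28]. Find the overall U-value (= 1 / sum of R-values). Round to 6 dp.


R_total = 4.82 + 3.24 + 2.12 + 0.28 = 10.46
U = 1/10.46 = 0.095602

0.095602


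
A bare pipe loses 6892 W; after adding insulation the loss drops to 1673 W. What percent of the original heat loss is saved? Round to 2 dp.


Savings = ((6892-1673)/6892)*100 = 75.73 %

75.73 %


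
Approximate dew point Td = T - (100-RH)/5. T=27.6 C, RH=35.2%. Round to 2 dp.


Td = 27.6 - (100-35.2)/5 = 14.64 C

14.64 C


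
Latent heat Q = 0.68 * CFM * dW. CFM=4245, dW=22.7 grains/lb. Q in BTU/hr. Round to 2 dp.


Q = 0.68 * 4245 * 22.7 = 65525.82 BTU/hr

65525.82 BTU/hr


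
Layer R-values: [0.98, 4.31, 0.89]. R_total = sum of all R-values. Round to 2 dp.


R_total = 0.98 + 4.31 + 0.89 = 6.18

6.18


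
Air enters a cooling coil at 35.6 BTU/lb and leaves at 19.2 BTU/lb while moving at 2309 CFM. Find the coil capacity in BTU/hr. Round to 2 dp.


Q = 4.5 * 2309 * (35.6 - 19.2) = 170404.20 BTU/hr

170404.20 BTU/hr


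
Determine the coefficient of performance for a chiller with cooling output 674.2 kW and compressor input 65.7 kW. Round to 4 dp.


COP = 674.2 / 65.7 = 10.2618

10.2618


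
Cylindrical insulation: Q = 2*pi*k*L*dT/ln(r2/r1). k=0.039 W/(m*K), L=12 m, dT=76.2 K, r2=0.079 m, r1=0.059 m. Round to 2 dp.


Q = 2*pi*0.039*12*76.2/ln(0.079/0.059) = 767.59 W

767.59 W


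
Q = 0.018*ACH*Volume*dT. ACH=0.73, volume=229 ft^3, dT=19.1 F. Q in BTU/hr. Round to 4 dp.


Q = 0.018 * 0.73 * 229 * 19.1 = 57.4730 BTU/hr

57.4730 BTU/hr


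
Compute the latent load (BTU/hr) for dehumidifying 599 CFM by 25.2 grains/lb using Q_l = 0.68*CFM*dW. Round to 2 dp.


Q = 0.68 * 599 * 25.2 = 10264.46 BTU/hr

10264.46 BTU/hr


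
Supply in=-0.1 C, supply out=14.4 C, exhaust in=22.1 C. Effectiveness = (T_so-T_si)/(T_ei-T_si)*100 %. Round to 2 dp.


eff = (14.4-(-0.1))/(22.1-(-0.1))*100 = 65.32 %

65.32 %


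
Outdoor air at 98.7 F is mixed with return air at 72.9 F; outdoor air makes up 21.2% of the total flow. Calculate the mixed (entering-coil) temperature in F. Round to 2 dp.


T_mix = 72.9 + (21.2/100)*(98.7-72.9) = 78.37 F

78.37 F


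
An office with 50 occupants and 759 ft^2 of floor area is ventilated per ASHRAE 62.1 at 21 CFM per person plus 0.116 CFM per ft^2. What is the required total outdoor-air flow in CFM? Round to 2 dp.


Total = 50*21 + 759*0.116 = 1138.04 CFM

1138.04 CFM


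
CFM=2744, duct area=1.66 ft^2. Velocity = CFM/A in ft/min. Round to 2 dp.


V = 2744 / 1.66 = 1653.01 ft/min

1653.01 ft/min


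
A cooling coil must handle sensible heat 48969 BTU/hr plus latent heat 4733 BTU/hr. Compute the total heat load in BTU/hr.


Qt = 48969 + 4733 = 53702 BTU/hr

53702 BTU/hr


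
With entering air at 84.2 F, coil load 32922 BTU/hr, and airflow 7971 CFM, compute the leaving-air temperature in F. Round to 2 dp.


dT = 32922/(1.08*7971) = 3.8243
T_leave = 84.2 - 3.8243 = 80.38 F

80.38 F


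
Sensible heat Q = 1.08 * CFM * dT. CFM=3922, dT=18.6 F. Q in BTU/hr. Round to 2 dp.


Q = 1.08 * 3922 * 18.6 = 78785.14 BTU/hr

78785.14 BTU/hr


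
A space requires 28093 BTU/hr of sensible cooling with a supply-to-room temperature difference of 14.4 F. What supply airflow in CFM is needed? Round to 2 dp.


CFM = 28093 / (1.08 * 14.4) = 1806.39

1806.39 CFM


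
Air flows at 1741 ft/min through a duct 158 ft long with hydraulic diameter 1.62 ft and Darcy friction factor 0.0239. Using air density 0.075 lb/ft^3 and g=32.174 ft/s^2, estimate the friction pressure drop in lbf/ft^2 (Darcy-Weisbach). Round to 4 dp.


v_fps = 1741/60 = 29.0167 ft/s
dp = 0.0239*(158/1.62)*0.075*29.0167^2/(2*32.174) = 2.2875 lbf/ft^2

2.2875 lbf/ft^2


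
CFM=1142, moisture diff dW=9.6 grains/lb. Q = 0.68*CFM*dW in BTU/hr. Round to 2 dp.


Q = 0.68 * 1142 * 9.6 = 7454.98 BTU/hr

7454.98 BTU/hr


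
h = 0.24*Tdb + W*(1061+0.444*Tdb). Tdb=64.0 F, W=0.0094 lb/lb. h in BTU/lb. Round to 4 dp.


h = 0.24*64.0 + 0.0094*(1061+0.444*64.0) = 25.6005 BTU/lb

25.6005 BTU/lb


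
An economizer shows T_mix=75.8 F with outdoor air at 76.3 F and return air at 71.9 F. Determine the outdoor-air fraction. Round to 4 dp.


frac = (75.8 - 71.9) / (76.3 - 71.9) = 0.8864

0.8864


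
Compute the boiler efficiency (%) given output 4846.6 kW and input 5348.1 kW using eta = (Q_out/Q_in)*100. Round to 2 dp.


eta = (4846.6/5348.1)*100 = 90.62 %

90.62 %


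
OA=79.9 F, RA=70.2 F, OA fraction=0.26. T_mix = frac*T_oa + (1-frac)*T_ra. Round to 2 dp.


T_mix = 0.26*79.9 + 0.74*70.2 = 72.72 F

72.72 F


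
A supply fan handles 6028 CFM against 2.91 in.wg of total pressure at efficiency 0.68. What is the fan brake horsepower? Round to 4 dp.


BHP = 6028 * 2.91 / (6356 * 0.68) = 4.0586 hp

4.0586 hp


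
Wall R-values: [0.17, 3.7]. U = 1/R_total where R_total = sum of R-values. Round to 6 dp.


R_total = 0.17 + 3.7 = 3.87
U = 1/3.87 = 0.258398

0.258398


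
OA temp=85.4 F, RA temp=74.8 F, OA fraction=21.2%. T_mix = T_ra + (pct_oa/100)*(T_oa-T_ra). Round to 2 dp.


T_mix = 74.8 + (21.2/100)*(85.4-74.8) = 77.05 F

77.05 F


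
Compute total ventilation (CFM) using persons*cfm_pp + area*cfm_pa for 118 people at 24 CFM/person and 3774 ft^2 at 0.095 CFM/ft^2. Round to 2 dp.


Total = 118*24 + 3774*0.095 = 3190.53 CFM

3190.53 CFM


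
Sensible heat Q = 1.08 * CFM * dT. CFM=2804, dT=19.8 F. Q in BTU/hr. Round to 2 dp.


Q = 1.08 * 2804 * 19.8 = 59960.74 BTU/hr

59960.74 BTU/hr


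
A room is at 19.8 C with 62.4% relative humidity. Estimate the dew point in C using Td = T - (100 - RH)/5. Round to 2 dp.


Td = 19.8 - (100-62.4)/5 = 12.28 C

12.28 C


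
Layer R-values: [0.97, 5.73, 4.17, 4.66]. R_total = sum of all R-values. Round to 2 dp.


R_total = 0.97 + 5.73 + 4.17 + 4.66 = 15.53

15.53


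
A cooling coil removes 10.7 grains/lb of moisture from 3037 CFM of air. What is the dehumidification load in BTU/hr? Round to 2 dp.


Q = 0.68 * 3037 * 10.7 = 22097.21 BTU/hr

22097.21 BTU/hr


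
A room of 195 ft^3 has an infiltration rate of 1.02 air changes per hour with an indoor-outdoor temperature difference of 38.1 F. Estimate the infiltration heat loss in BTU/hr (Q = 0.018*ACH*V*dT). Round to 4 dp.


Q = 0.018 * 1.02 * 195 * 38.1 = 136.4056 BTU/hr

136.4056 BTU/hr


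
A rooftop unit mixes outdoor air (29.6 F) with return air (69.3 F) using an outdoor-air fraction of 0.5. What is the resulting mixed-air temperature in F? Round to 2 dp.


T_mix = 0.5*29.6 + 0.5*69.3 = 49.45 F

49.45 F


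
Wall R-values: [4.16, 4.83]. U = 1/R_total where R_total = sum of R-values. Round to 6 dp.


R_total = 4.16 + 4.83 = 8.99
U = 1/8.99 = 0.111235

0.111235


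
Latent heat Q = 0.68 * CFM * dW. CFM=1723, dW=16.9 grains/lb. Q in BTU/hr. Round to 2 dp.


Q = 0.68 * 1723 * 16.9 = 19800.72 BTU/hr

19800.72 BTU/hr


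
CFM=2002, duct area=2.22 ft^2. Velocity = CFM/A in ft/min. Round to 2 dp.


V = 2002 / 2.22 = 901.80 ft/min

901.80 ft/min


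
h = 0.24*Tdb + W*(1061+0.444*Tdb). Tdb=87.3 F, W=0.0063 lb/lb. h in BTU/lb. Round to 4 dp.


h = 0.24*87.3 + 0.0063*(1061+0.444*87.3) = 27.8805 BTU/lb

27.8805 BTU/lb


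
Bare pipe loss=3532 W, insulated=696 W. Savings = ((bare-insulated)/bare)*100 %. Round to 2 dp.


Savings = ((3532-696)/3532)*100 = 80.29 %

80.29 %


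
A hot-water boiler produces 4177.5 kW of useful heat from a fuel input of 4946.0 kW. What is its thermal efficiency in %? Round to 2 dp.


eta = (4177.5/4946.0)*100 = 84.46 %

84.46 %


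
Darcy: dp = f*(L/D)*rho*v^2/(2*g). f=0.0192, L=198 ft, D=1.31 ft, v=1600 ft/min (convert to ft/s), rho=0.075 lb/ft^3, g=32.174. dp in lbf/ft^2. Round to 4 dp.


v_fps = 1600/60 = 26.6667 ft/s
dp = 0.0192*(198/1.31)*0.075*26.6667^2/(2*32.174) = 2.4052 lbf/ft^2

2.4052 lbf/ft^2


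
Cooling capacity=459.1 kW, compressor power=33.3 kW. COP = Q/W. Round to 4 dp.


COP = 459.1 / 33.3 = 13.7868

13.7868


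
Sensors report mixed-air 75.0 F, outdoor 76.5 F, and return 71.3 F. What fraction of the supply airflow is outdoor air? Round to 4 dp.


frac = (75.0 - 71.3) / (76.5 - 71.3) = 0.7115

0.7115


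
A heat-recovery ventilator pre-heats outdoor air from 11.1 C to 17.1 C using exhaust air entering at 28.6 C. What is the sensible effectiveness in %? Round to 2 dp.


eff = (17.1-11.1)/(28.6-11.1)*100 = 34.29 %

34.29 %


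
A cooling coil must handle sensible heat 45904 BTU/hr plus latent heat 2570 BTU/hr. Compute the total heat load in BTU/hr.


Qt = 45904 + 2570 = 48474 BTU/hr

48474 BTU/hr


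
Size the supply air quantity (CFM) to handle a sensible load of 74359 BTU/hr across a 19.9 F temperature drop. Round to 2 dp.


CFM = 74359 / (1.08 * 19.9) = 3459.85

3459.85 CFM


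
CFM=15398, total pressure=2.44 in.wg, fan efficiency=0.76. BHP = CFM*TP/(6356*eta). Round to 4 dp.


BHP = 15398 * 2.44 / (6356 * 0.76) = 7.7778 hp

7.7778 hp


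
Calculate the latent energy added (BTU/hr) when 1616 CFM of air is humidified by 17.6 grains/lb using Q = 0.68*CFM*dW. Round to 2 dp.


Q = 0.68 * 1616 * 17.6 = 19340.29 BTU/hr

19340.29 BTU/hr


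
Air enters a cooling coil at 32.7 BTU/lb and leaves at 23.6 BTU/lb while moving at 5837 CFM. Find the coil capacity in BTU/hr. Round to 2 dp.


Q = 4.5 * 5837 * (32.7 - 23.6) = 239025.15 BTU/hr

239025.15 BTU/hr


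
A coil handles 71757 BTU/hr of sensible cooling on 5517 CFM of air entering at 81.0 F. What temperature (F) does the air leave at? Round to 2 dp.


dT = 71757/(1.08*5517) = 12.0431
T_leave = 81.0 - 12.0431 = 68.96 F

68.96 F


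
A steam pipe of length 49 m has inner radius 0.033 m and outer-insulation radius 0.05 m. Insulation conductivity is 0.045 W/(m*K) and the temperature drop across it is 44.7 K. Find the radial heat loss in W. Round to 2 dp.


Q = 2*pi*0.045*49*44.7/ln(0.05/0.033) = 1490.42 W

1490.42 W


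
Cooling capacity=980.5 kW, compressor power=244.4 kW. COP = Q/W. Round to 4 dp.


COP = 980.5 / 244.4 = 4.0119

4.0119


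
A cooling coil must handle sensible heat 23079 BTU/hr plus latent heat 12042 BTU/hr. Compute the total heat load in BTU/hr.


Qt = 23079 + 12042 = 35121 BTU/hr

35121 BTU/hr


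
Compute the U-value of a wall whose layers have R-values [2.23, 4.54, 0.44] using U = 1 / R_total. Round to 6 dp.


R_total = 2.23 + 4.54 + 0.44 = 7.21
U = 1/7.21 = 0.138696

0.138696


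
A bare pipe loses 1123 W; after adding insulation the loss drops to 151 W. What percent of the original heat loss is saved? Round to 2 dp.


Savings = ((1123-151)/1123)*100 = 86.55 %

86.55 %


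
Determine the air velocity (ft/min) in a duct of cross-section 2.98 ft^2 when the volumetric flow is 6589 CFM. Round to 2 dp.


V = 6589 / 2.98 = 2211.07 ft/min

2211.07 ft/min


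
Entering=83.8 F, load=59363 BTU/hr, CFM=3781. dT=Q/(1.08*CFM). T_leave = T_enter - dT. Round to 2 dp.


dT = 59363/(1.08*3781) = 14.5374
T_leave = 83.8 - 14.5374 = 69.26 F

69.26 F


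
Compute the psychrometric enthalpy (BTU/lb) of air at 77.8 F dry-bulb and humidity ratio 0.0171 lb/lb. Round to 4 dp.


h = 0.24*77.8 + 0.0171*(1061+0.444*77.8) = 37.4058 BTU/lb

37.4058 BTU/lb


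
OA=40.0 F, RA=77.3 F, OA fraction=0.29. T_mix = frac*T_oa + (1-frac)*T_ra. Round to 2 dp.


T_mix = 0.29*40.0 + 0.71*77.3 = 66.48 F

66.48 F


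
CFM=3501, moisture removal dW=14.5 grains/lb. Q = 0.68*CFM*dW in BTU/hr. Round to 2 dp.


Q = 0.68 * 3501 * 14.5 = 34519.86 BTU/hr

34519.86 BTU/hr


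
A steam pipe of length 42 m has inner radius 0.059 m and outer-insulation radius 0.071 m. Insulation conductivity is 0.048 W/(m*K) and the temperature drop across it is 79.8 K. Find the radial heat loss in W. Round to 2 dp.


Q = 2*pi*0.048*42*79.8/ln(0.071/0.059) = 5459.68 W

5459.68 W


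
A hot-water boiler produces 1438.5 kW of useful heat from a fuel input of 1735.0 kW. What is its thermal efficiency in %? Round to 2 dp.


eta = (1438.5/1735.0)*100 = 82.91 %

82.91 %


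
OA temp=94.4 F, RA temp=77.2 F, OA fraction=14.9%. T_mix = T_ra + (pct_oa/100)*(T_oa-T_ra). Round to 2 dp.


T_mix = 77.2 + (14.9/100)*(94.4-77.2) = 79.76 F

79.76 F


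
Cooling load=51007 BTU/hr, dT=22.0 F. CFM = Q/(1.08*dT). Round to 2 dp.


CFM = 51007 / (1.08 * 22.0) = 2146.76

2146.76 CFM


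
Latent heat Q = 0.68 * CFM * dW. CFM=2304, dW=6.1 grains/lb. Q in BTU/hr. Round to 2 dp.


Q = 0.68 * 2304 * 6.1 = 9556.99 BTU/hr

9556.99 BTU/hr


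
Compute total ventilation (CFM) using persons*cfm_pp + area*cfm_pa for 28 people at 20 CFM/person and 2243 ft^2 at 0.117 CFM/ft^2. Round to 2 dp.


Total = 28*20 + 2243*0.117 = 822.43 CFM

822.43 CFM


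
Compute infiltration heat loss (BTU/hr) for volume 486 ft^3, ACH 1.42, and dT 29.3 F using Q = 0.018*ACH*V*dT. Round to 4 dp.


Q = 0.018 * 1.42 * 486 * 29.3 = 363.9693 BTU/hr

363.9693 BTU/hr


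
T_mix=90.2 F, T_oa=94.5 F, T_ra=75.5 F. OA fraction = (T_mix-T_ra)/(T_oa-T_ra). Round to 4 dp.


frac = (90.2 - 75.5) / (94.5 - 75.5) = 0.7737

0.7737


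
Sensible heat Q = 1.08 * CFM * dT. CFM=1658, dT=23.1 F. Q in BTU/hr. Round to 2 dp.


Q = 1.08 * 1658 * 23.1 = 41363.78 BTU/hr

41363.78 BTU/hr


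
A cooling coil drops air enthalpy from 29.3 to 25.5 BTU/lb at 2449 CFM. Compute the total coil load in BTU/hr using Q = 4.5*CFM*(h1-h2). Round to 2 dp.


Q = 4.5 * 2449 * (29.3 - 25.5) = 41877.90 BTU/hr

41877.90 BTU/hr


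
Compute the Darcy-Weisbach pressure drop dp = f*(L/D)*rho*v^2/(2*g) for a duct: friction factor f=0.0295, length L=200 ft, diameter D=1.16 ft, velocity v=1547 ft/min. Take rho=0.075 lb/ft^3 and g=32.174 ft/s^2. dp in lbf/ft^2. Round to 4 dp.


v_fps = 1547/60 = 25.7833 ft/s
dp = 0.0295*(200/1.16)*0.075*25.7833^2/(2*32.174) = 3.9409 lbf/ft^2

3.9409 lbf/ft^2


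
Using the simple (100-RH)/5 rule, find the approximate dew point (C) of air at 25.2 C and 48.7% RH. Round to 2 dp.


Td = 25.2 - (100-48.7)/5 = 14.94 C

14.94 C


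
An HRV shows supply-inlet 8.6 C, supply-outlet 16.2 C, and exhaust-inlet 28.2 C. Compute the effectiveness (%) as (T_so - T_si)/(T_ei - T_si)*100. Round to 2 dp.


eff = (16.2-8.6)/(28.2-8.6)*100 = 38.78 %

38.78 %


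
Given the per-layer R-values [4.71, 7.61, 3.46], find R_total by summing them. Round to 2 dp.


R_total = 4.71 + 7.61 + 3.46 = 15.78

15.78


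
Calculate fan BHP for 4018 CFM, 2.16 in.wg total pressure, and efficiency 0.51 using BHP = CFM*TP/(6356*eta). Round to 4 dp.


BHP = 4018 * 2.16 / (6356 * 0.51) = 2.6774 hp

2.6774 hp


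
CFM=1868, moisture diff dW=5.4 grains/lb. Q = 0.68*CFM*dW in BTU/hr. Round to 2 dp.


Q = 0.68 * 1868 * 5.4 = 6859.30 BTU/hr

6859.30 BTU/hr


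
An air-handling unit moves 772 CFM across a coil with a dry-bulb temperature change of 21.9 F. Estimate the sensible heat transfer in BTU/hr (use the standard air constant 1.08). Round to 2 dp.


Q = 1.08 * 772 * 21.9 = 18259.34 BTU/hr

18259.34 BTU/hr


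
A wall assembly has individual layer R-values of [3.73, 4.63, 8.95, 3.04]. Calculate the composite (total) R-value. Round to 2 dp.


R_total = 3.73 + 4.63 + 8.95 + 3.04 = 20.35

20.35


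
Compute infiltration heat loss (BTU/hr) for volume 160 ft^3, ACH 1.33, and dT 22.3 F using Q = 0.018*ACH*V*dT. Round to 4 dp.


Q = 0.018 * 1.33 * 160 * 22.3 = 85.4179 BTU/hr

85.4179 BTU/hr


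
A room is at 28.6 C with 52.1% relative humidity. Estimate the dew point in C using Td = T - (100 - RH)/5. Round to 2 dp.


Td = 28.6 - (100-52.1)/5 = 19.02 C

19.02 C


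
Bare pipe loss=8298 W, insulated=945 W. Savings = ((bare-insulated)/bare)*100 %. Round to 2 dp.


Savings = ((8298-945)/8298)*100 = 88.61 %

88.61 %


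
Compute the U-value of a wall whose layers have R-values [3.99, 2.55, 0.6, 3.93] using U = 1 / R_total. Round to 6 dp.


R_total = 3.99 + 2.55 + 0.6 + 3.93 = 11.07
U = 1/11.07 = 0.090334

0.090334


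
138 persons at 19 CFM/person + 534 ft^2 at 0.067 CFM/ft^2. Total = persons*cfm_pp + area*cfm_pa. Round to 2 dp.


Total = 138*19 + 534*0.067 = 2657.78 CFM

2657.78 CFM


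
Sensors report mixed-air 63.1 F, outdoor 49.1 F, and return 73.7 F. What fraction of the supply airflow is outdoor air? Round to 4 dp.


frac = (63.1 - 73.7) / (49.1 - 73.7) = 0.4309

0.4309


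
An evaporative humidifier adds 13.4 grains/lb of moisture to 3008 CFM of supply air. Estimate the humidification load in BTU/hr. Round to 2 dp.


Q = 0.68 * 3008 * 13.4 = 27408.90 BTU/hr

27408.90 BTU/hr


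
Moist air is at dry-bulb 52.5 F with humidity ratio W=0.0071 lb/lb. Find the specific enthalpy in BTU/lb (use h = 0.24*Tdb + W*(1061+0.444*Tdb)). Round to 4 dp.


h = 0.24*52.5 + 0.0071*(1061+0.444*52.5) = 20.2986 BTU/lb

20.2986 BTU/lb


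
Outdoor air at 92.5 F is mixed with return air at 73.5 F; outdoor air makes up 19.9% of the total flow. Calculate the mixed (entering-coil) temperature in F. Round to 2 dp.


T_mix = 73.5 + (19.9/100)*(92.5-73.5) = 77.28 F

77.28 F


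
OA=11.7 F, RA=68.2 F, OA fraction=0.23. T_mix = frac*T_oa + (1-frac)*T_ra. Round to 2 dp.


T_mix = 0.23*11.7 + 0.77*68.2 = 55.21 F

55.21 F


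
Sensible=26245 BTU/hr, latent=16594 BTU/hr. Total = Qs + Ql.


Qt = 26245 + 16594 = 42839 BTU/hr

42839 BTU/hr


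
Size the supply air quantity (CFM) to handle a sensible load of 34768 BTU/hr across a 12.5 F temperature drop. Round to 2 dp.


CFM = 34768 / (1.08 * 12.5) = 2575.41

2575.41 CFM


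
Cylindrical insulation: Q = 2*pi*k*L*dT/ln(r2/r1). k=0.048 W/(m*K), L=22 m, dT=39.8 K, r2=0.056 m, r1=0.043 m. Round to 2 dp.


Q = 2*pi*0.048*22*39.8/ln(0.056/0.043) = 999.71 W

999.71 W


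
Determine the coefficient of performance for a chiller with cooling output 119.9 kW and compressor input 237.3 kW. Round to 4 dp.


COP = 119.9 / 237.3 = 0.5053

0.5053


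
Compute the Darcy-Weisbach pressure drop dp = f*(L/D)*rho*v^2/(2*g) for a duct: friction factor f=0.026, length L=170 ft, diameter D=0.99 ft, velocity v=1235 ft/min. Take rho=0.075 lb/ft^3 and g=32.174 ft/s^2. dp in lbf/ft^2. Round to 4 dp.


v_fps = 1235/60 = 20.5833 ft/s
dp = 0.026*(170/0.99)*0.075*20.5833^2/(2*32.174) = 2.2047 lbf/ft^2

2.2047 lbf/ft^2


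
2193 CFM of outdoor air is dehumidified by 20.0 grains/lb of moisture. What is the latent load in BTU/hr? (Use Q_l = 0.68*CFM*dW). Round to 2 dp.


Q = 0.68 * 2193 * 20.0 = 29824.80 BTU/hr

29824.80 BTU/hr


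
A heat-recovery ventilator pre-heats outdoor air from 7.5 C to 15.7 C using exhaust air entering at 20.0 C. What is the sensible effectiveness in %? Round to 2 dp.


eff = (15.7-7.5)/(20.0-7.5)*100 = 65.60 %

65.60 %


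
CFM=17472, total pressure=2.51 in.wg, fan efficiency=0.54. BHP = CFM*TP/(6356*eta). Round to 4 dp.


BHP = 17472 * 2.51 / (6356 * 0.54) = 12.7773 hp

12.7773 hp


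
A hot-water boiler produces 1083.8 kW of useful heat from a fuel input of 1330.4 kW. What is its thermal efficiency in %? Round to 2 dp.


eta = (1083.8/1330.4)*100 = 81.46 %

81.46 %


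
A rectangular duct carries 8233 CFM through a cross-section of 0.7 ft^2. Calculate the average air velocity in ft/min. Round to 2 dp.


V = 8233 / 0.7 = 11761.43 ft/min

11761.43 ft/min


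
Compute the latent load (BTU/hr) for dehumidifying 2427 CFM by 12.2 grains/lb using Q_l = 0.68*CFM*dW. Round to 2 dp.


Q = 0.68 * 2427 * 12.2 = 20134.39 BTU/hr

20134.39 BTU/hr


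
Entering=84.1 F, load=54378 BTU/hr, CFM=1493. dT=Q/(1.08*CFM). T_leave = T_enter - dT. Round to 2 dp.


dT = 54378/(1.08*1493) = 33.7240
T_leave = 84.1 - 33.7240 = 50.38 F

50.38 F


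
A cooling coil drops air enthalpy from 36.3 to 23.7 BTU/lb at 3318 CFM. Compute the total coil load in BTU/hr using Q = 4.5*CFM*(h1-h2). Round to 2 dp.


Q = 4.5 * 3318 * (36.3 - 23.7) = 188130.60 BTU/hr

188130.60 BTU/hr


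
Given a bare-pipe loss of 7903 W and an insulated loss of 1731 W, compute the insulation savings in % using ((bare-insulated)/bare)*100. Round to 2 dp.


Savings = ((7903-1731)/7903)*100 = 78.10 %

78.10 %


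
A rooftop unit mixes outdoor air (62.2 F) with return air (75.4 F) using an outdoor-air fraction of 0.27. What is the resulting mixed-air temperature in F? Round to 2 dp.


T_mix = 0.27*62.2 + 0.73*75.4 = 71.84 F

71.84 F


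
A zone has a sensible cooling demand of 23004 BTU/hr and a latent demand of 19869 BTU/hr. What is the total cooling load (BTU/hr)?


Qt = 23004 + 19869 = 42873 BTU/hr

42873 BTU/hr


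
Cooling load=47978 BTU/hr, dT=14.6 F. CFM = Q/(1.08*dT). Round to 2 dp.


CFM = 47978 / (1.08 * 14.6) = 3042.74

3042.74 CFM


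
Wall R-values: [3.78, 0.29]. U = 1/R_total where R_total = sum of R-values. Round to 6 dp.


R_total = 3.78 + 0.29 = 4.07
U = 1/4.07 = 0.245700

0.245700


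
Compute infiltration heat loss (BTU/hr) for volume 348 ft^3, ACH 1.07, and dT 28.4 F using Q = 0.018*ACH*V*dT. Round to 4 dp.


Q = 0.018 * 1.07 * 348 * 28.4 = 190.3504 BTU/hr

190.3504 BTU/hr


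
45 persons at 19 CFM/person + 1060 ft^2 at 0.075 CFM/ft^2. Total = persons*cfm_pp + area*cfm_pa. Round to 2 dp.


Total = 45*19 + 1060*0.075 = 934.50 CFM

934.50 CFM


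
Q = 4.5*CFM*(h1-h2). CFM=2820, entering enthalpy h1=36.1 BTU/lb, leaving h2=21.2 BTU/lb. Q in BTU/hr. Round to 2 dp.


Q = 4.5 * 2820 * (36.1 - 21.2) = 189081.00 BTU/hr

189081.00 BTU/hr


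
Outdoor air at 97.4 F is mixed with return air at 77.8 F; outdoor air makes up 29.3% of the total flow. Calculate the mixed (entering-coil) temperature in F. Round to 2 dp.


T_mix = 77.8 + (29.3/100)*(97.4-77.8) = 83.54 F

83.54 F


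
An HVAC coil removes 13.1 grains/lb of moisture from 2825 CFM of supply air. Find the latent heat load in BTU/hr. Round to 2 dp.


Q = 0.68 * 2825 * 13.1 = 25165.10 BTU/hr

25165.10 BTU/hr


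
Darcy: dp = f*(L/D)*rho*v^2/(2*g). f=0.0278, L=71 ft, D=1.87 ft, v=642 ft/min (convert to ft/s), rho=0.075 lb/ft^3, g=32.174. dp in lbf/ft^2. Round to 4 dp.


v_fps = 642/60 = 10.7 ft/s
dp = 0.0278*(71/1.87)*0.075*10.7^2/(2*32.174) = 0.1408 lbf/ft^2

0.1408 lbf/ft^2


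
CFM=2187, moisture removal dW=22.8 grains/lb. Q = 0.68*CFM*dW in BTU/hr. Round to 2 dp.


Q = 0.68 * 2187 * 22.8 = 33907.25 BTU/hr

33907.25 BTU/hr


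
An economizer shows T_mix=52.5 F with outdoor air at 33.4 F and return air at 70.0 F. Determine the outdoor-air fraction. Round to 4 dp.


frac = (52.5 - 70.0) / (33.4 - 70.0) = 0.4781

0.4781


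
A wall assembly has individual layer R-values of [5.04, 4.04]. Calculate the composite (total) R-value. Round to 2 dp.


R_total = 5.04 + 4.04 = 9.08

9.08


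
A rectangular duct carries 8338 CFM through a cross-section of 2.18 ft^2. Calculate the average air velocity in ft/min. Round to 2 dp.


V = 8338 / 2.18 = 3824.77 ft/min

3824.77 ft/min


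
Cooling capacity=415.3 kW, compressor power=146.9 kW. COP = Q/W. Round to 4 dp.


COP = 415.3 / 146.9 = 2.8271

2.8271


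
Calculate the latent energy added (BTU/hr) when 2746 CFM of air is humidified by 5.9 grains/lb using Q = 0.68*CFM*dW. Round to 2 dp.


Q = 0.68 * 2746 * 5.9 = 11016.95 BTU/hr

11016.95 BTU/hr


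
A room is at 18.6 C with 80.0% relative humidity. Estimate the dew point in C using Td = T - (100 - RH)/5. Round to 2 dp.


Td = 18.6 - (100-80.0)/5 = 14.60 C

14.60 C


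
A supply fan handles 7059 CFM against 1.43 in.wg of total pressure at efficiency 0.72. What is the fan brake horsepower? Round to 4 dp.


BHP = 7059 * 1.43 / (6356 * 0.72) = 2.2058 hp

2.2058 hp


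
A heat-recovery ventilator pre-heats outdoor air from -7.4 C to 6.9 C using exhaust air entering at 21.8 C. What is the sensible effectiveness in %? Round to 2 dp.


eff = (6.9-(-7.4))/(21.8-(-7.4))*100 = 48.97 %

48.97 %


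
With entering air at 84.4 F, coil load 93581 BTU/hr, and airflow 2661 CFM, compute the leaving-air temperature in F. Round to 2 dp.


dT = 93581/(1.08*2661) = 32.5626
T_leave = 84.4 - 32.5626 = 51.84 F

51.84 F


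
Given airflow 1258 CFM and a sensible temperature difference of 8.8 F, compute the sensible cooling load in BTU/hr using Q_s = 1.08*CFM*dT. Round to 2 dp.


Q = 1.08 * 1258 * 8.8 = 11956.03 BTU/hr

11956.03 BTU/hr


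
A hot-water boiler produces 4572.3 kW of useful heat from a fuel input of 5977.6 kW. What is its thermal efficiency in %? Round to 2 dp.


eta = (4572.3/5977.6)*100 = 76.49 %

76.49 %


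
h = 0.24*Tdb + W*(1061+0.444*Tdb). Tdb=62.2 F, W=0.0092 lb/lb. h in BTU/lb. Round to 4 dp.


h = 0.24*62.2 + 0.0092*(1061+0.444*62.2) = 24.9433 BTU/lb

24.9433 BTU/lb


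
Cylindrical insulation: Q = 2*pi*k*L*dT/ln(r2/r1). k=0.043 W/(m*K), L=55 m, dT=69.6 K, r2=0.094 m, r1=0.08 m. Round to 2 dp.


Q = 2*pi*0.043*55*69.6/ln(0.094/0.08) = 6413.15 W

6413.15 W


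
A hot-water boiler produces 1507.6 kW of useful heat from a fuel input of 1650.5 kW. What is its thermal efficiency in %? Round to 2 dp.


eta = (1507.6/1650.5)*100 = 91.34 %

91.34 %


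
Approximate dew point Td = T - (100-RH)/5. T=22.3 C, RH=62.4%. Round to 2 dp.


Td = 22.3 - (100-62.4)/5 = 14.78 C

14.78 C


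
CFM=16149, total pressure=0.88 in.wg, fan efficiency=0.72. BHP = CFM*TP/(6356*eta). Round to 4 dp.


BHP = 16149 * 0.88 / (6356 * 0.72) = 3.1054 hp

3.1054 hp


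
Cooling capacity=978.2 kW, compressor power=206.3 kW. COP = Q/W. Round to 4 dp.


COP = 978.2 / 206.3 = 4.7416

4.7416


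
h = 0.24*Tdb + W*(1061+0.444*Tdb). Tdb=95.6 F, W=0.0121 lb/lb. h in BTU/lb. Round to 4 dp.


h = 0.24*95.6 + 0.0121*(1061+0.444*95.6) = 36.2957 BTU/lb

36.2957 BTU/lb


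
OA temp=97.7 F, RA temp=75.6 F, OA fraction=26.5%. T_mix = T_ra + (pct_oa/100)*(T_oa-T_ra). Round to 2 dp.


T_mix = 75.6 + (26.5/100)*(97.7-75.6) = 81.46 F

81.46 F


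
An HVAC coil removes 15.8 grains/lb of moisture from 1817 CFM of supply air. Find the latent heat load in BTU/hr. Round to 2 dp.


Q = 0.68 * 1817 * 15.8 = 19521.85 BTU/hr

19521.85 BTU/hr


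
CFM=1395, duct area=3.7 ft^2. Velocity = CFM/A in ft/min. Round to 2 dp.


V = 1395 / 3.7 = 377.03 ft/min

377.03 ft/min


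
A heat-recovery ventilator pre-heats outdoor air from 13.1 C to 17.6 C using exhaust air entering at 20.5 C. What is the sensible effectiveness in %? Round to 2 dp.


eff = (17.6-13.1)/(20.5-13.1)*100 = 60.81 %

60.81 %


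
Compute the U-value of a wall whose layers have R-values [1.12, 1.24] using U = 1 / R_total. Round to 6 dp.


R_total = 1.12 + 1.24 = 2.36
U = 1/2.36 = 0.423729

0.423729


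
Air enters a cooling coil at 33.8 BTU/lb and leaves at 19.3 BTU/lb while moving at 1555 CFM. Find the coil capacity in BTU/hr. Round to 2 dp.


Q = 4.5 * 1555 * (33.8 - 19.3) = 101463.75 BTU/hr

101463.75 BTU/hr


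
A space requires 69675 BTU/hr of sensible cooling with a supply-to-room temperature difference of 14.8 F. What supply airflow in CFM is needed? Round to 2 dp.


CFM = 69675 / (1.08 * 14.8) = 4359.05

4359.05 CFM


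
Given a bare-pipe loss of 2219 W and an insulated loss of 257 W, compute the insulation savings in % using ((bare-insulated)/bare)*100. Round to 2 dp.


Savings = ((2219-257)/2219)*100 = 88.42 %

88.42 %


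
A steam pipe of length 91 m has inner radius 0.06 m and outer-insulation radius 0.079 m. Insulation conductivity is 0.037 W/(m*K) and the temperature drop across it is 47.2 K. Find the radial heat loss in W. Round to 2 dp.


Q = 2*pi*0.037*91*47.2/ln(0.079/0.06) = 3629.69 W

3629.69 W


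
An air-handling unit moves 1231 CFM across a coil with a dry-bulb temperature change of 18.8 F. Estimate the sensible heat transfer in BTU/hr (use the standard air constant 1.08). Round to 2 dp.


Q = 1.08 * 1231 * 18.8 = 24994.22 BTU/hr

24994.22 BTU/hr


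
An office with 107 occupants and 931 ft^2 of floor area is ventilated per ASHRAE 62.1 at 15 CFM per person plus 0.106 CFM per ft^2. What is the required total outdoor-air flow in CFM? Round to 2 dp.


Total = 107*15 + 931*0.106 = 1703.69 CFM

1703.69 CFM


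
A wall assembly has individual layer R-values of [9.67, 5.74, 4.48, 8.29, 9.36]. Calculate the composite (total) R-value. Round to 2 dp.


R_total = 9.67 + 5.74 + 4.48 + 8.29 + 9.36 = 37.54

37.54


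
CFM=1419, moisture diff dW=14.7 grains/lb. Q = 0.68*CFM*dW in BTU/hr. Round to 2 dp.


Q = 0.68 * 1419 * 14.7 = 14184.32 BTU/hr

14184.32 BTU/hr


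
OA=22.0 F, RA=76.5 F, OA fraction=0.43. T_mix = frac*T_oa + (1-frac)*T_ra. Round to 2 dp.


T_mix = 0.43*22.0 + 0.57*76.5 = 53.07 F

53.07 F


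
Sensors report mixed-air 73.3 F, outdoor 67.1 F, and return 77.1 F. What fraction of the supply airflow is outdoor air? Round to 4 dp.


frac = (73.3 - 77.1) / (67.1 - 77.1) = 0.3800

0.3800


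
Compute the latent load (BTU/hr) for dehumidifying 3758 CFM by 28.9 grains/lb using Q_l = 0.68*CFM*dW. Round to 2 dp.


Q = 0.68 * 3758 * 28.9 = 73852.22 BTU/hr

73852.22 BTU/hr


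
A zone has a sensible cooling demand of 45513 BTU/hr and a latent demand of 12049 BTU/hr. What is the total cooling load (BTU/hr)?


Qt = 45513 + 12049 = 57562 BTU/hr

57562 BTU/hr


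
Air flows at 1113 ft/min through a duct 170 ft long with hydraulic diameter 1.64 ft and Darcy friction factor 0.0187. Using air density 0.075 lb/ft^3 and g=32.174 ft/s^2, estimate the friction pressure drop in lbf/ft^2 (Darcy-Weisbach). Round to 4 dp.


v_fps = 1113/60 = 18.55 ft/s
dp = 0.0187*(170/1.64)*0.075*18.55^2/(2*32.174) = 0.7774 lbf/ft^2

0.7774 lbf/ft^2


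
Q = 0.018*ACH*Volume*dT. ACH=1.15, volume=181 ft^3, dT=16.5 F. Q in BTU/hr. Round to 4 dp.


Q = 0.018 * 1.15 * 181 * 16.5 = 61.8206 BTU/hr

61.8206 BTU/hr


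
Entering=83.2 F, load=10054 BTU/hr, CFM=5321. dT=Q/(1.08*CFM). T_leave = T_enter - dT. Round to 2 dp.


dT = 10054/(1.08*5321) = 1.7495
T_leave = 83.2 - 1.7495 = 81.45 F

81.45 F


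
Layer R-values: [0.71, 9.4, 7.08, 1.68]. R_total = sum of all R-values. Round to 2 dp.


R_total = 0.71 + 9.4 + 7.08 + 1.68 = 18.87

18.87


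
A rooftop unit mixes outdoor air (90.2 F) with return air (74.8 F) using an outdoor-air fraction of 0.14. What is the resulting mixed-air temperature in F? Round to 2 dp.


T_mix = 0.14*90.2 + 0.86*74.8 = 76.96 F

76.96 F


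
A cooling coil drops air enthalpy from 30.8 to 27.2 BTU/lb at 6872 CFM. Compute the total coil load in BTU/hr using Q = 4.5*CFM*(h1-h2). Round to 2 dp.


Q = 4.5 * 6872 * (30.8 - 27.2) = 111326.40 BTU/hr

111326.40 BTU/hr


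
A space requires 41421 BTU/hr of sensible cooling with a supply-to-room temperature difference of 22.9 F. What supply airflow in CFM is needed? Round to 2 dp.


CFM = 41421 / (1.08 * 22.9) = 1674.79

1674.79 CFM


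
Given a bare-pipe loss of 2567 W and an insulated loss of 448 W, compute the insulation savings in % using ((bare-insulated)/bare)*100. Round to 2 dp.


Savings = ((2567-448)/2567)*100 = 82.55 %

82.55 %


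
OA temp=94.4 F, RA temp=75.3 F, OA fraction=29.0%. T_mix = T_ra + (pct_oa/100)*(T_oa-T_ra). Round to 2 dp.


T_mix = 75.3 + (29.0/100)*(94.4-75.3) = 80.84 F

80.84 F


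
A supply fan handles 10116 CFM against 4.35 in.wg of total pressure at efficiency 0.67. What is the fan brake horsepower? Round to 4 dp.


BHP = 10116 * 4.35 / (6356 * 0.67) = 10.3333 hp

10.3333 hp


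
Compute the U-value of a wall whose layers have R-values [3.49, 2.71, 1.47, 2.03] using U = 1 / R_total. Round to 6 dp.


R_total = 3.49 + 2.71 + 1.47 + 2.03 = 9.70
U = 1/9.70 = 0.103093

0.103093


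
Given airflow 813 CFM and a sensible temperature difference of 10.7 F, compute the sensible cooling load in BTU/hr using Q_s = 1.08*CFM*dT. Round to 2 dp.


Q = 1.08 * 813 * 10.7 = 9395.03 BTU/hr

9395.03 BTU/hr


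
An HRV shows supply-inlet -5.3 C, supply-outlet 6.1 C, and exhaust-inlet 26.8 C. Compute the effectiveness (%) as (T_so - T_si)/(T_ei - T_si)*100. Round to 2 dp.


eff = (6.1-(-5.3))/(26.8-(-5.3))*100 = 35.51 %

35.51 %


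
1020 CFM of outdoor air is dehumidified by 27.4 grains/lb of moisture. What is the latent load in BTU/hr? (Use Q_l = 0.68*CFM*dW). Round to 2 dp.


Q = 0.68 * 1020 * 27.4 = 19004.64 BTU/hr

19004.64 BTU/hr


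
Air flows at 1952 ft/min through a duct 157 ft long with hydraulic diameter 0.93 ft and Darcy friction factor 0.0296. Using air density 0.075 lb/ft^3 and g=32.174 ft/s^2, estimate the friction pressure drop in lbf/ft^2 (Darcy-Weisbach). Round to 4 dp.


v_fps = 1952/60 = 32.5333 ft/s
dp = 0.0296*(157/0.93)*0.075*32.5333^2/(2*32.174) = 6.1644 lbf/ft^2

6.1644 lbf/ft^2


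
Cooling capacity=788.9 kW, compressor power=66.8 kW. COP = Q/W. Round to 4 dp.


COP = 788.9 / 66.8 = 11.8099

11.8099


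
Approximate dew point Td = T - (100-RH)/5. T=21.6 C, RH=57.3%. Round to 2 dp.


Td = 21.6 - (100-57.3)/5 = 13.06 C

13.06 C


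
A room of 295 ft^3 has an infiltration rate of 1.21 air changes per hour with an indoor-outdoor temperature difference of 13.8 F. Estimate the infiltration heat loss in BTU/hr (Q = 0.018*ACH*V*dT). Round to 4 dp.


Q = 0.018 * 1.21 * 295 * 13.8 = 88.6664 BTU/hr

88.6664 BTU/hr


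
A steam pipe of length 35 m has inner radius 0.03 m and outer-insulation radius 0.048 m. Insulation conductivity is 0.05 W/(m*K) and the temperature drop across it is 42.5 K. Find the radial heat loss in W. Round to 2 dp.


Q = 2*pi*0.05*35*42.5/ln(0.048/0.03) = 994.27 W

994.27 W


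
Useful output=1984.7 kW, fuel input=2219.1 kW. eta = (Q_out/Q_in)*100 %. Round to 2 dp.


eta = (1984.7/2219.1)*100 = 89.44 %

89.44 %


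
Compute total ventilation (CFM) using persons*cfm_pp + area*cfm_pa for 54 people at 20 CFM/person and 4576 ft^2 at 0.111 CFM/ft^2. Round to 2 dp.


Total = 54*20 + 4576*0.111 = 1587.94 CFM

1587.94 CFM


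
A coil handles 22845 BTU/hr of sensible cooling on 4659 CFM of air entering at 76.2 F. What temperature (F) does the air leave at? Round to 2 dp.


dT = 22845/(1.08*4659) = 4.5402
T_leave = 76.2 - 4.5402 = 71.66 F

71.66 F


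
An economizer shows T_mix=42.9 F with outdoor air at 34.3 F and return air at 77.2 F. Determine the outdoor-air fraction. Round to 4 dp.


frac = (42.9 - 77.2) / (34.3 - 77.2) = 0.7995

0.7995


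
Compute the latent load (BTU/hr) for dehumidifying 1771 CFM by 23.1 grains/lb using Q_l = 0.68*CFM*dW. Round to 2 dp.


Q = 0.68 * 1771 * 23.1 = 27818.87 BTU/hr

27818.87 BTU/hr


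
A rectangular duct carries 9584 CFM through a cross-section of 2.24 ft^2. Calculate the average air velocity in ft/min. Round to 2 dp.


V = 9584 / 2.24 = 4278.57 ft/min

4278.57 ft/min


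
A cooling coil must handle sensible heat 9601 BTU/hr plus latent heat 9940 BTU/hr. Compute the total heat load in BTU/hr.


Qt = 9601 + 9940 = 19541 BTU/hr

19541 BTU/hr


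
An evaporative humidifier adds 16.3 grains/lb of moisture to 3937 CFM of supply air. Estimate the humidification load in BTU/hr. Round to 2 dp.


Q = 0.68 * 3937 * 16.3 = 43637.71 BTU/hr

43637.71 BTU/hr


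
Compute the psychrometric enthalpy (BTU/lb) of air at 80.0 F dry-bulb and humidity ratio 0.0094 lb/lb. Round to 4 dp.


h = 0.24*80.0 + 0.0094*(1061+0.444*80.0) = 29.5073 BTU/lb

29.5073 BTU/lb


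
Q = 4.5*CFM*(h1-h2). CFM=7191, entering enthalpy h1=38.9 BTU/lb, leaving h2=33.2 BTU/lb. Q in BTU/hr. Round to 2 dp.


Q = 4.5 * 7191 * (38.9 - 33.2) = 184449.15 BTU/hr

184449.15 BTU/hr


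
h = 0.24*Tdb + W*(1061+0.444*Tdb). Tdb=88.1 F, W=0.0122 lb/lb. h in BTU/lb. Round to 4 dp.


h = 0.24*88.1 + 0.0122*(1061+0.444*88.1) = 34.5654 BTU/lb

34.5654 BTU/lb


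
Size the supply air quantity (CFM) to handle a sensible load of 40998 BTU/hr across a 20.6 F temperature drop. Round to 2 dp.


CFM = 40998 / (1.08 * 20.6) = 1842.77

1842.77 CFM


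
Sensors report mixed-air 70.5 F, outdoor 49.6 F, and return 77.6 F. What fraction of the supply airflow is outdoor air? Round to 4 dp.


frac = (70.5 - 77.6) / (49.6 - 77.6) = 0.2536

0.2536


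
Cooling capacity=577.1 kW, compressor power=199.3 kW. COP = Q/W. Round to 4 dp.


COP = 577.1 / 199.3 = 2.8956

2.8956


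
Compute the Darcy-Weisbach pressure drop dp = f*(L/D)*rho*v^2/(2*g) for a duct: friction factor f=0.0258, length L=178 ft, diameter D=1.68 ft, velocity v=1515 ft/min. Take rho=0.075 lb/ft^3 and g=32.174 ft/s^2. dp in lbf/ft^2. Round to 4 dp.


v_fps = 1515/60 = 25.25 ft/s
dp = 0.0258*(178/1.68)*0.075*25.25^2/(2*32.174) = 2.0313 lbf/ft^2

2.0313 lbf/ft^2


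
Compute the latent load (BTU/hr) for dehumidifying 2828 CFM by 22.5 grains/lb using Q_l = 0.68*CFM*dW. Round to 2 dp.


Q = 0.68 * 2828 * 22.5 = 43268.40 BTU/hr

43268.40 BTU/hr


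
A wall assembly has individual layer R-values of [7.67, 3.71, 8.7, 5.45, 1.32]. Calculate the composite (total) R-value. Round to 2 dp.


R_total = 7.67 + 3.71 + 8.7 + 5.45 + 1.32 = 26.85

26.85


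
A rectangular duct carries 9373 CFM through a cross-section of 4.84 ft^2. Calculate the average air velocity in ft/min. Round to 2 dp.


V = 9373 / 4.84 = 1936.57 ft/min

1936.57 ft/min


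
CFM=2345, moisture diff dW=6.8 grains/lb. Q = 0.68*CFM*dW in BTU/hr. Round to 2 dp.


Q = 0.68 * 2345 * 6.8 = 10843.28 BTU/hr

10843.28 BTU/hr


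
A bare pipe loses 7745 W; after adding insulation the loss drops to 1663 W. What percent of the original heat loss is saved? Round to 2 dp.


Savings = ((7745-1663)/7745)*100 = 78.53 %

78.53 %


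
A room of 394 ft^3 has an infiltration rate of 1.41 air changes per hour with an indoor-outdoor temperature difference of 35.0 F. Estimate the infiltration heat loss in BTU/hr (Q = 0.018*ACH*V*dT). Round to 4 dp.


Q = 0.018 * 1.41 * 394 * 35.0 = 349.9902 BTU/hr

349.9902 BTU/hr


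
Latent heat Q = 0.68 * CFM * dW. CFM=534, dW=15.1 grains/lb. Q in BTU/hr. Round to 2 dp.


Q = 0.68 * 534 * 15.1 = 5483.11 BTU/hr

5483.11 BTU/hr


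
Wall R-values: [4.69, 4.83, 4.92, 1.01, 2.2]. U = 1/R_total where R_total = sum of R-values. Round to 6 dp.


R_total = 4.69 + 4.83 + 4.92 + 1.01 + 2.2 = 17.65
U = 1/17.65 = 0.056657

0.056657
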